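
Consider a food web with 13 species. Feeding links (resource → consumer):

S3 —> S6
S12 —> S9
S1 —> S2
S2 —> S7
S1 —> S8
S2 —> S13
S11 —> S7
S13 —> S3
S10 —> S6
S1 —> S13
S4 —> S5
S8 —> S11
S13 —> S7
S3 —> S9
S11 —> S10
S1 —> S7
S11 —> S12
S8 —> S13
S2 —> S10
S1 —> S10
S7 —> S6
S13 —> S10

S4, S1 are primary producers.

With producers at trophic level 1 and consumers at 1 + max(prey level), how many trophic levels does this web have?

Producers (level 1): S4, S1.
S1 → S8 → S13 → S7 → S6 gives S6 level 5.
No species has a prey at level 5, so no species reaches level 6.

5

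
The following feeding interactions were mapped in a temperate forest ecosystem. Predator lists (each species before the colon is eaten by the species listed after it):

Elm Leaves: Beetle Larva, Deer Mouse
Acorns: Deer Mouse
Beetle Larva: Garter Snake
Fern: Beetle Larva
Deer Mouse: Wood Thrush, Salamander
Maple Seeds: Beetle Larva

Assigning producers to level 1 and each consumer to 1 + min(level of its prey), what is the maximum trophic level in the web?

Producers (level 1): Elm Leaves, Maple Seeds, Fern, Acorns.
Following each consumer down to its lowest-level prey: Elm Leaves → Deer Mouse → Wood Thrush (levels 1 through 3).
All prey of Wood Thrush (Deer Mouse 2) are at level 2 or above, so Wood Thrush is at level 1 + 2 = 3.
Every consumer has at least one prey at level 2 or below, so none exceeds level 3.

3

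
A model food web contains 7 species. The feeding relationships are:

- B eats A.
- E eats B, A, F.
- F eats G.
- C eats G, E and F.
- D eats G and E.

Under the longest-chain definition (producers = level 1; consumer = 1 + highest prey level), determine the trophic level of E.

Trophic level 3

G is a producer → level 1.
F eats G → level 2.
E eats F (level 2); other prey at levels: A 1, B 2 → level 3.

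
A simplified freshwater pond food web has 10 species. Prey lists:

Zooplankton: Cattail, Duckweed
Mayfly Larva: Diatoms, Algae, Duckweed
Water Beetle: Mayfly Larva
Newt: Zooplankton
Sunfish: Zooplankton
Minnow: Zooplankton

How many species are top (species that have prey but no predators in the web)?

4

Top species (has prey, but nothing eats it): Newt, Minnow, Water Beetle, Sunfish.
Count: 4.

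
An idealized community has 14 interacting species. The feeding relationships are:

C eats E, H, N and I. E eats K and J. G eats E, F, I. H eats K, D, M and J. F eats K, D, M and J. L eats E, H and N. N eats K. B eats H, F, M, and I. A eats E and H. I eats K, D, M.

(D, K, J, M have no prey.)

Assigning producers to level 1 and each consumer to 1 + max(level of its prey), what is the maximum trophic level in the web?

Producers (level 1): D, K, J, M.
K → N → C gives C level 3.
No species has a prey at level 3, so no species reaches level 4.

3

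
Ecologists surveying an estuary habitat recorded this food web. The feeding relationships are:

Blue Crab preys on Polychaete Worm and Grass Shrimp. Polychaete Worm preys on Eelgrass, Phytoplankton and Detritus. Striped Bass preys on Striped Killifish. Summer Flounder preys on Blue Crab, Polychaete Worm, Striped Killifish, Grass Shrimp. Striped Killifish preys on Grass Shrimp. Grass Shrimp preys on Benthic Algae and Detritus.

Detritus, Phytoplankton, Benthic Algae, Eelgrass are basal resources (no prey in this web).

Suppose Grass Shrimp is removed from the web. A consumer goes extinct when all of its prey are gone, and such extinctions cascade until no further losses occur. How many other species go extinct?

2

Remove Grass Shrimp.
Round 1: Striped Killifish (all prey gone) → extinct.
Round 2: Striped Bass (all prey gone) → extinct.
No further losses. Total secondary extinctions: 2.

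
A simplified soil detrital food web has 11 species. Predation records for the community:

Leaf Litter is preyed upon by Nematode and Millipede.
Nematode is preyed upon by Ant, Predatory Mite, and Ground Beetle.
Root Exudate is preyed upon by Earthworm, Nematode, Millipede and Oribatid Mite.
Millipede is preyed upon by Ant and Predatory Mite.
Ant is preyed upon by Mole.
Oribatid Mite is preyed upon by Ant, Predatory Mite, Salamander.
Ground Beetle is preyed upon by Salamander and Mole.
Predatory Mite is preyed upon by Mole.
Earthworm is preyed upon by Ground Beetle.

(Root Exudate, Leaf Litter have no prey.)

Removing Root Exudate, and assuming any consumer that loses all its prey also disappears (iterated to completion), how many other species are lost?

Remove Root Exudate.
Round 1: Oribatid Mite (all prey gone), Earthworm (all prey gone) → extinct.
No further losses. Total secondary extinctions: 2.

2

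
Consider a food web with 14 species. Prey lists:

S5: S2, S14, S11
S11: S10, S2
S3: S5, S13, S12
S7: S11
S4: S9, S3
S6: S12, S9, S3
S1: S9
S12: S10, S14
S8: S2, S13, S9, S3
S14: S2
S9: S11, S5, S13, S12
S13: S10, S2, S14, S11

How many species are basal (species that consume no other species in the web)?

Basal species (no prey listed): S10, S2.
Count: 2.

2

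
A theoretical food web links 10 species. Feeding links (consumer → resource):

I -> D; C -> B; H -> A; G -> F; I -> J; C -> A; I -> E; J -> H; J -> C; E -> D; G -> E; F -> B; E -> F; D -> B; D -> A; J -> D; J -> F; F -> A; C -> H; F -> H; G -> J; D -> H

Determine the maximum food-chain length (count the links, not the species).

4 links

One longest chain: A → H → D → E → I.
It has 5 species and 4 links.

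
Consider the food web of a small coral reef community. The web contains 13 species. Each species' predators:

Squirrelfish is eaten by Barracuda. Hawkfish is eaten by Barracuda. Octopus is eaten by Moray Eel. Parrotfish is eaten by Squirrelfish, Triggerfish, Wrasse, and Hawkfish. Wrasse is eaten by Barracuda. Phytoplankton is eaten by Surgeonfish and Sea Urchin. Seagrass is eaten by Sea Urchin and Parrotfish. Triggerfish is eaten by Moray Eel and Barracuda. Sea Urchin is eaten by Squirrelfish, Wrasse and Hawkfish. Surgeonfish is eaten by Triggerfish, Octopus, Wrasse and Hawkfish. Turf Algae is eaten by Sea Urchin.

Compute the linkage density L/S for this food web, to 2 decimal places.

L/S = 1.69

There are L = 22 links among S = 13 species.
L/S = 22/13 = 1.6923 ≈ 1.69.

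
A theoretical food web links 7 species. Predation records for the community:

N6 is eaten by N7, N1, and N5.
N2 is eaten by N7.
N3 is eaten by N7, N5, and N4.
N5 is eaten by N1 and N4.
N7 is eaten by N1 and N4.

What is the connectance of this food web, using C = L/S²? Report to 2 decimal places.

C = 0.22

The web has S = 7 species and L = 11 feeding links.
C = L / S² = 11 / 49 = 0.2245 ≈ 0.22.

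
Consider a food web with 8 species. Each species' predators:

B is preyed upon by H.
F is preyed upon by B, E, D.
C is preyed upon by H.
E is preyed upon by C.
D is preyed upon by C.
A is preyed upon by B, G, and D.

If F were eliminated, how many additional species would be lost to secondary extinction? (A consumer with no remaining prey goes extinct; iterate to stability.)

Remove F.
Round 1: E (all prey gone) → extinct.
No further losses. Total secondary extinctions: 1.

1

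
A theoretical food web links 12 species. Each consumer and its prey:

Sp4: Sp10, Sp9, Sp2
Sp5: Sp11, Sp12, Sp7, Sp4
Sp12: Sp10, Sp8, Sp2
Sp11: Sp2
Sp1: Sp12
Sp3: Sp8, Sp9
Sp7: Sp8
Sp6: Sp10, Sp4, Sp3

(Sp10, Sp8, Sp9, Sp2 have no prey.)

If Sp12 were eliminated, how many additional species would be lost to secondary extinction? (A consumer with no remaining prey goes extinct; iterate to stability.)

Remove Sp12.
Round 1: Sp1 (all prey gone) → extinct.
No further losses. Total secondary extinctions: 1.

1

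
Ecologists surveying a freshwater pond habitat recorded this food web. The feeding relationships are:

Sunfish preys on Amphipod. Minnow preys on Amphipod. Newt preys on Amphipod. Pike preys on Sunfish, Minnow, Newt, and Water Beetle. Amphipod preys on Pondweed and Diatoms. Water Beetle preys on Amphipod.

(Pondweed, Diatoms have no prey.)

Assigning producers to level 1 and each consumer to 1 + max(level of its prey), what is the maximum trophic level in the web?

Producers (level 1): Pondweed, Diatoms.
Pondweed → Amphipod → Minnow → Pike gives Pike level 4.
No species has a prey at level 4, so no species reaches level 5.

4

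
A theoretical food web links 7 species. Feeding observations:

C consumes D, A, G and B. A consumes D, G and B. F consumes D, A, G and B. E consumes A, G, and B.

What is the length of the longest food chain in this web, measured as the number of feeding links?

One longest chain: B → A → F.
It has 3 species and 2 links.

2 links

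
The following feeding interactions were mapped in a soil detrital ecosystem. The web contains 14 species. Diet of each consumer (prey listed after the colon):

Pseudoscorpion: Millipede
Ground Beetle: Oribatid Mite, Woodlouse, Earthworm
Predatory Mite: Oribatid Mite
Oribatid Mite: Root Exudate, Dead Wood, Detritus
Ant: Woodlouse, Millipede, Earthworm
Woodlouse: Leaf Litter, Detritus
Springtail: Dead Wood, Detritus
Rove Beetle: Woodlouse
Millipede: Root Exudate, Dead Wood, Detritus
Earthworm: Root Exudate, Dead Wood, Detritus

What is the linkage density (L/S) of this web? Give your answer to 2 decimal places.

There are L = 22 links among S = 14 species.
L/S = 22/14 = 1.5714 ≈ 1.57.

L/S = 1.57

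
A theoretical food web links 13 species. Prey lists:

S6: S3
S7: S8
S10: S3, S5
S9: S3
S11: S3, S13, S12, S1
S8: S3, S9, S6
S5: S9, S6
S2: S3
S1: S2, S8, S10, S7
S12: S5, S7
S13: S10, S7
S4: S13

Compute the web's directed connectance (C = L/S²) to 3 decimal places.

C = 0.142

The web has S = 13 species and L = 24 feeding links.
C = L / S² = 24 / 169 = 0.1420 ≈ 0.142.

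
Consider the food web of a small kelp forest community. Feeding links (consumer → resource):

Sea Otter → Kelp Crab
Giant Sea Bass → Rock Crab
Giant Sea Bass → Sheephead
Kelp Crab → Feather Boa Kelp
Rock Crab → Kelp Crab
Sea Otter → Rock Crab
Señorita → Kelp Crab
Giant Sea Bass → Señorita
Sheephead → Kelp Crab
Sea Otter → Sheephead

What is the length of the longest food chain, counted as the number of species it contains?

One longest chain: Feather Boa Kelp → Kelp Crab → Señorita → Giant Sea Bass.
It has 4 species and 3 links.

4 species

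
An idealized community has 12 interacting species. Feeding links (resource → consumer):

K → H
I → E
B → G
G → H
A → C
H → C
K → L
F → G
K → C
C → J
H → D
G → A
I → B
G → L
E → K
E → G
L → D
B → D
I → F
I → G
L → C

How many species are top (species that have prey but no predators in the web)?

2

Top species (has prey, but nothing eats it): D, J.
Count: 2.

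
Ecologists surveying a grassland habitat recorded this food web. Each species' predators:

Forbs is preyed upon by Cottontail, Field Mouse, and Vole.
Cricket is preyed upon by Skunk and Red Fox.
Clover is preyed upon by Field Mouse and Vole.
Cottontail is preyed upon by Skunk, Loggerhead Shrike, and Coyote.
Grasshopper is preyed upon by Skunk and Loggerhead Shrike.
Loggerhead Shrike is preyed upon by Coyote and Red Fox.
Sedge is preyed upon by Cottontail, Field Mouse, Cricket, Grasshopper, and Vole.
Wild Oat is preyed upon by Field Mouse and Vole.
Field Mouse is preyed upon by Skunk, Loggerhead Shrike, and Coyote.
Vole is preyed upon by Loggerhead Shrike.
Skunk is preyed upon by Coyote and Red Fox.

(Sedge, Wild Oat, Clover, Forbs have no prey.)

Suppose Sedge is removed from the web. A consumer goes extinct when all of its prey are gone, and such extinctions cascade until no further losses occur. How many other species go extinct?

2

Remove Sedge.
Round 1: Cricket (all prey gone), Grasshopper (all prey gone) → extinct.
No further losses. Total secondary extinctions: 2.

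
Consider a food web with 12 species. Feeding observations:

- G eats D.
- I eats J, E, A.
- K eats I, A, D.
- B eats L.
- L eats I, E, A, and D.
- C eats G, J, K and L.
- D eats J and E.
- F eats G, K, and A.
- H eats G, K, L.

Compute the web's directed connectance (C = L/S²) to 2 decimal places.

The web has S = 12 species and L = 24 feeding links.
C = L / S² = 24 / 144 = 0.1667 ≈ 0.17.

C = 0.17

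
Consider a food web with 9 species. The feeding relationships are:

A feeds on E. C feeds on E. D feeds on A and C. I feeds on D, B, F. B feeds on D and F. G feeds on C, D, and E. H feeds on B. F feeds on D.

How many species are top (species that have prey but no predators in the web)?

Top species (has prey, but nothing eats it): G, I, H.
Count: 3.

3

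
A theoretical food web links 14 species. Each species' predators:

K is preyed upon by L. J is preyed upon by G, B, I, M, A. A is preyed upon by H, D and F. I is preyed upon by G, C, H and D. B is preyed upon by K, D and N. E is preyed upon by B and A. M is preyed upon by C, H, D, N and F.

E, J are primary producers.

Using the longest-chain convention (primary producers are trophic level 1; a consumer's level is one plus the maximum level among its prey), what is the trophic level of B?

Trophic level 2

E is a producer → level 1.
B eats E (level 1); other prey at levels: J 1 → level 2.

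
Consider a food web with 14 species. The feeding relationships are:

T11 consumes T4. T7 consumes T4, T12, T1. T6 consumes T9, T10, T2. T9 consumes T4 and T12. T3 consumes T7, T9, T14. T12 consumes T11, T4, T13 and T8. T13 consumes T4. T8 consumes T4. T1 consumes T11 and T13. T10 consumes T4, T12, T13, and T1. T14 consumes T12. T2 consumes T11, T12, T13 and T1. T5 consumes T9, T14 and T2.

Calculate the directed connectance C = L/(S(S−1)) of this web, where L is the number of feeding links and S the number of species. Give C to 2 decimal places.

The web has S = 14 species and L = 32 feeding links.
C = L / (S(S−1)) = 32 / 182 = 0.1758 ≈ 0.18.

C = 0.18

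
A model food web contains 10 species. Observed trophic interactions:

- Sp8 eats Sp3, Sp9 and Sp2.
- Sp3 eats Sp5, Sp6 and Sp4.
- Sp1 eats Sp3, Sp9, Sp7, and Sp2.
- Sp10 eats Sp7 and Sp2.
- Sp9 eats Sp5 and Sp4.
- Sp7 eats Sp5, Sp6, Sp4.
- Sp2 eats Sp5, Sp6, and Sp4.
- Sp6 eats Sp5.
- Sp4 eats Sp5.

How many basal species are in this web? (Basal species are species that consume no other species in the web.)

Basal species (no prey listed): Sp5.
Count: 1.

1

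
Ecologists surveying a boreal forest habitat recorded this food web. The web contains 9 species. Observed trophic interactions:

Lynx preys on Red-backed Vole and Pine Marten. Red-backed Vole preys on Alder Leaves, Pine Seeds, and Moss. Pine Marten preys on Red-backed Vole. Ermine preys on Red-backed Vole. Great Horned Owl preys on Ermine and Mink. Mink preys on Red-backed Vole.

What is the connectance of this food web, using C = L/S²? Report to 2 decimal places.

C = 0.12

The web has S = 9 species and L = 10 feeding links.
C = L / S² = 10 / 81 = 0.1235 ≈ 0.12.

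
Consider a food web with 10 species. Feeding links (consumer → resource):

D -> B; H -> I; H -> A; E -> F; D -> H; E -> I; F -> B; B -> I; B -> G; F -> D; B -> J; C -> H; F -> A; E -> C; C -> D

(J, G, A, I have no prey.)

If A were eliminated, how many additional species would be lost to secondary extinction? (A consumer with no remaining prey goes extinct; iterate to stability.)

Remove A.
Every predator of it retains at least one other prey: H still has I; F still has B, D.
No consumer loses all prey, so no secondary extinctions occur.

0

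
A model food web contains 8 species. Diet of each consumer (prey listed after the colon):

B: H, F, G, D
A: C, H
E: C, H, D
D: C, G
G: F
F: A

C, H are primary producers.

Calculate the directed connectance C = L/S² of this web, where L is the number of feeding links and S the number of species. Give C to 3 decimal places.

C = 0.203

The web has S = 8 species and L = 13 feeding links.
C = L / S² = 13 / 64 = 0.2031 ≈ 0.203.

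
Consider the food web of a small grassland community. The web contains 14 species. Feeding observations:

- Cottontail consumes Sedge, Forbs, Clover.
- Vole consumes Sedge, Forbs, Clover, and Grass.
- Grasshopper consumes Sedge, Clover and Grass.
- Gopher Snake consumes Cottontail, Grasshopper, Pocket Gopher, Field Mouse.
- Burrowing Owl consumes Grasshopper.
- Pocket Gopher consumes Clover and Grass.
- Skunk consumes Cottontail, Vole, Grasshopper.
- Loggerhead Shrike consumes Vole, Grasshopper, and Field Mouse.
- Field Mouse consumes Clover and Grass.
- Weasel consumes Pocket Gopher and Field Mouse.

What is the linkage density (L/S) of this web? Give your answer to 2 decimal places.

There are L = 27 links among S = 14 species.
L/S = 27/14 = 1.9286 ≈ 1.93.

L/S = 1.93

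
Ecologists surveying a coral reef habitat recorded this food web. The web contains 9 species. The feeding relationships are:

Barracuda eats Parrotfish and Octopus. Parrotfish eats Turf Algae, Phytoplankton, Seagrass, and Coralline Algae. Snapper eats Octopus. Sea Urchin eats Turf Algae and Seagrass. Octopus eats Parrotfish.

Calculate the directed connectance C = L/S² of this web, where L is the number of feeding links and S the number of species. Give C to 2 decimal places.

The web has S = 9 species and L = 10 feeding links.
C = L / S² = 10 / 81 = 0.1235 ≈ 0.12.

C = 0.12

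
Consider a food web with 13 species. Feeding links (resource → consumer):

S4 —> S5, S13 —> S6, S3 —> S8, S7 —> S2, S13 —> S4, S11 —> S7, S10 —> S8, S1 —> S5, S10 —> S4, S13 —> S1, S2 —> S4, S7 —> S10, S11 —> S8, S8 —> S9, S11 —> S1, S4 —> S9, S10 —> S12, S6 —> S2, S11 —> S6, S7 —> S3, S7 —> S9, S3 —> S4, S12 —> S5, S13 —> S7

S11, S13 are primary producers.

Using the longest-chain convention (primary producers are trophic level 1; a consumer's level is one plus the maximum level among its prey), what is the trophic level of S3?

S11 is a producer → level 1.
S7 eats S11 (level 1); other prey at levels: S13 1 → level 2.
S3 eats S7 → level 3.

Trophic level 3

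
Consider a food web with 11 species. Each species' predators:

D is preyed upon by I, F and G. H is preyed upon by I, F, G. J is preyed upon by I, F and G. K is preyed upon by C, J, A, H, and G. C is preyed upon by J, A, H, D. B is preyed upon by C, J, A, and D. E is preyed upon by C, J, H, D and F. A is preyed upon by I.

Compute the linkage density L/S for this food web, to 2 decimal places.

There are L = 28 links among S = 11 species.
L/S = 28/11 = 2.5455 ≈ 2.55.

L/S = 2.55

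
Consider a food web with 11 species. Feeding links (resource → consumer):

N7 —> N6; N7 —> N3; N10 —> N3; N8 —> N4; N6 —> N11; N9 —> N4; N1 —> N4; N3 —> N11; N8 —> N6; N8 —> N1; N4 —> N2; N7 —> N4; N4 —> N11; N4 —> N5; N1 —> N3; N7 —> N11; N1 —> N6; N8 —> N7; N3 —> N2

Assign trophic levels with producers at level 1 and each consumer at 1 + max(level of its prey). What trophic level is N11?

Trophic level 4

N8 is a producer → level 1.
N1 eats N8 → level 2.
N6 eats N1 (level 2); other prey at levels: N8 1, N7 2 → level 3.
N11 eats N6 (level 3); other prey at levels: N7 2, N4 3, N3 3 → level 4.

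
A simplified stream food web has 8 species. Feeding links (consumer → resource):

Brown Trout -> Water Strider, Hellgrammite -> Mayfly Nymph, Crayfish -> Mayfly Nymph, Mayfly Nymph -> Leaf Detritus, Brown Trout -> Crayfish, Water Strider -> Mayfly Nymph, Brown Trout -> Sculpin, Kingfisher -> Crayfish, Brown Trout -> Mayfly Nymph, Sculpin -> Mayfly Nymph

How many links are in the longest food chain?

3 links

One longest chain: Leaf Detritus → Mayfly Nymph → Crayfish → Kingfisher.
It has 4 species and 3 links.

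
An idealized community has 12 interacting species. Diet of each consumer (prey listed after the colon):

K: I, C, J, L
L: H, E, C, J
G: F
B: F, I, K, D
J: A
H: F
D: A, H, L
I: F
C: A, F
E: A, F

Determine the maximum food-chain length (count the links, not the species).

4 links

One longest chain: F → H → L → K → B.
It has 5 species and 4 links.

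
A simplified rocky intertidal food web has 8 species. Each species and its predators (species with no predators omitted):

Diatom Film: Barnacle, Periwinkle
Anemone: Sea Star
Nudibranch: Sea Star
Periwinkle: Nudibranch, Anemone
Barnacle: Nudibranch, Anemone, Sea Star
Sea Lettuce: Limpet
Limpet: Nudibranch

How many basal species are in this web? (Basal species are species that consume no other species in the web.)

2

Basal species (no prey listed): Sea Lettuce, Diatom Film.
Count: 2.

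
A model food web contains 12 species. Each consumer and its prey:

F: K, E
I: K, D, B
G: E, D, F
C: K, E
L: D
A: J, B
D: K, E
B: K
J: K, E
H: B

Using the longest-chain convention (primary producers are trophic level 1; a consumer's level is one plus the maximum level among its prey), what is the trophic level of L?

K is a producer → level 1.
D eats K (level 1); other prey at levels: E 1 → level 2.
L eats D → level 3.

Trophic level 3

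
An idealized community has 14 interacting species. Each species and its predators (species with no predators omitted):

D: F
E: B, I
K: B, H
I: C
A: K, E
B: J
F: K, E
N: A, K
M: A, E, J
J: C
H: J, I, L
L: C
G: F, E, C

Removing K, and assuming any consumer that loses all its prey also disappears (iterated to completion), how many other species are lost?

2

Remove K.
Round 1: H (all prey gone) → extinct.
Round 2: L (all prey gone) → extinct.
No further losses. Total secondary extinctions: 2.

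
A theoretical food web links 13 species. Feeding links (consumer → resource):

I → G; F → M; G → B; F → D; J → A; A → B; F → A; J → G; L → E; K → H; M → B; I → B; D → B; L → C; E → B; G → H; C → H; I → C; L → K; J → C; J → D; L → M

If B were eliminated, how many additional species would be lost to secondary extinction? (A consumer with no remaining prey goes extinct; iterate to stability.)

Remove B.
Round 1: A (all prey gone), M (all prey gone), D (all prey gone), E (all prey gone) → extinct.
Round 2: F (all prey gone) → extinct.
No further losses. Total secondary extinctions: 5.

5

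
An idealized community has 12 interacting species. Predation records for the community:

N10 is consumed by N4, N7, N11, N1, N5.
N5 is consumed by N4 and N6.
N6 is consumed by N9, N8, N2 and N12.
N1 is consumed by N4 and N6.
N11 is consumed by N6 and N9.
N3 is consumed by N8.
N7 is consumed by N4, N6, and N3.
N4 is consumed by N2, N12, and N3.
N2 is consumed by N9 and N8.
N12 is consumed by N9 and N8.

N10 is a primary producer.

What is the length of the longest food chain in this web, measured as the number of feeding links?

4 links

One longest chain: N10 → N5 → N6 → N2 → N8.
It has 5 species and 4 links.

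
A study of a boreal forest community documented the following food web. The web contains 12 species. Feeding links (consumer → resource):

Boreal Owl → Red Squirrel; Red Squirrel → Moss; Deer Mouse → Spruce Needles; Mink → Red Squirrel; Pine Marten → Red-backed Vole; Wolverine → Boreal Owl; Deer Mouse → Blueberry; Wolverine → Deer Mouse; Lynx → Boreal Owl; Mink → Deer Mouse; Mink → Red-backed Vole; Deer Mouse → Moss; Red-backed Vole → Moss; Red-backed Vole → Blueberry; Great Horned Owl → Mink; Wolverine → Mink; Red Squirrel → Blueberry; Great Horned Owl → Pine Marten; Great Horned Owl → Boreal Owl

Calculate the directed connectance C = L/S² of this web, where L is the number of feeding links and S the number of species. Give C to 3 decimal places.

The web has S = 12 species and L = 19 feeding links.
C = L / S² = 19 / 144 = 0.1319 ≈ 0.132.

C = 0.132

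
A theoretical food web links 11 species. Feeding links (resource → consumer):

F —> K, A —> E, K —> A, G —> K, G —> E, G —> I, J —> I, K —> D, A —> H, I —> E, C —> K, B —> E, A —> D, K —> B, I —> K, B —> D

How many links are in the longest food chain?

4 links

One longest chain: G → I → K → B → E.
It has 5 species and 4 links.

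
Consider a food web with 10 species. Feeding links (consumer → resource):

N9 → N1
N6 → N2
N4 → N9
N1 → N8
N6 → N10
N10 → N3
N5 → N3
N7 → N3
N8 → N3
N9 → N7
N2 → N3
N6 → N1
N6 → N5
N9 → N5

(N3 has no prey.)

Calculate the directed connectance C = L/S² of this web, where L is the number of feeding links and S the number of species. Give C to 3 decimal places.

C = 0.140

The web has S = 10 species and L = 14 feeding links.
C = L / S² = 14 / 100 = 0.1400 ≈ 0.140.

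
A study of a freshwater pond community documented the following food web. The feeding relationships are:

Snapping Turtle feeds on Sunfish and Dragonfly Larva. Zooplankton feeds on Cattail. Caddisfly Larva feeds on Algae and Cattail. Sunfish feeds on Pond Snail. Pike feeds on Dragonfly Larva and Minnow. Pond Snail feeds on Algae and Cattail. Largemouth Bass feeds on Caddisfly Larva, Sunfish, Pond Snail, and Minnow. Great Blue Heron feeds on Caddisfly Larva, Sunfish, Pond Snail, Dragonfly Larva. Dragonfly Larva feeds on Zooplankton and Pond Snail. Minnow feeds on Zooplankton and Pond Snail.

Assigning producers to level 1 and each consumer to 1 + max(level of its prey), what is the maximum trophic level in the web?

4

Producers (level 1): Cattail, Algae.
Cattail → Pond Snail → Sunfish → Snapping Turtle gives Snapping Turtle level 4.
No species has a prey at level 4, so no species reaches level 5.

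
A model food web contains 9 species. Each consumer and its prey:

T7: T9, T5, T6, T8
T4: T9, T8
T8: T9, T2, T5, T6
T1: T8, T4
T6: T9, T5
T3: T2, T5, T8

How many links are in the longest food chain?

One longest chain: T9 → T6 → T8 → T4 → T1.
It has 5 species and 4 links.

4 links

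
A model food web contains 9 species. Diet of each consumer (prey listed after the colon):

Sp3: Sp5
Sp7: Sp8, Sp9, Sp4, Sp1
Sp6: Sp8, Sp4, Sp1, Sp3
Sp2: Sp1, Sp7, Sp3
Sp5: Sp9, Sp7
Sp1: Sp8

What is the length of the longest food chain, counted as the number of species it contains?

6 species

One longest chain: Sp8 → Sp1 → Sp7 → Sp5 → Sp3 → Sp6.
It has 6 species and 5 links.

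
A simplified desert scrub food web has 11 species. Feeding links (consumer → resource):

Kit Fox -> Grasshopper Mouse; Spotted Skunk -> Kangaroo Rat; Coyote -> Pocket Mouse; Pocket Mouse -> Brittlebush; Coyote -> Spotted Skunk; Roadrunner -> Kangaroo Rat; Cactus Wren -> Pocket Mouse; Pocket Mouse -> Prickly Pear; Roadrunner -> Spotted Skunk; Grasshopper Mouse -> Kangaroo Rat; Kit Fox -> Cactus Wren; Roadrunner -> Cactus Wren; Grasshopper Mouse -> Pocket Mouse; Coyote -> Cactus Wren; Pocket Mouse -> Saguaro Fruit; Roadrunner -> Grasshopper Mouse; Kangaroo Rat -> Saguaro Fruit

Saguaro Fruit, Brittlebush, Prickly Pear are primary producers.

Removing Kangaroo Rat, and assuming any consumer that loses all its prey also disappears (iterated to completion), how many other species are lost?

Remove Kangaroo Rat.
Round 1: Spotted Skunk (all prey gone) → extinct.
No further losses. Total secondary extinctions: 1.

1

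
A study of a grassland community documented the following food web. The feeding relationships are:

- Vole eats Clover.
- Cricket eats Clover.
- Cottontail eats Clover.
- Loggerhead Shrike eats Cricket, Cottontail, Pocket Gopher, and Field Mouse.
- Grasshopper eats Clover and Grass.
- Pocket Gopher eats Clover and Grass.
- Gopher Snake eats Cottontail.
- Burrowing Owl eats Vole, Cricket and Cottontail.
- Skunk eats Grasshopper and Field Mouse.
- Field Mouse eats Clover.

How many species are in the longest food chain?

3 species

One longest chain: Clover → Cricket → Loggerhead Shrike.
It has 3 species and 2 links.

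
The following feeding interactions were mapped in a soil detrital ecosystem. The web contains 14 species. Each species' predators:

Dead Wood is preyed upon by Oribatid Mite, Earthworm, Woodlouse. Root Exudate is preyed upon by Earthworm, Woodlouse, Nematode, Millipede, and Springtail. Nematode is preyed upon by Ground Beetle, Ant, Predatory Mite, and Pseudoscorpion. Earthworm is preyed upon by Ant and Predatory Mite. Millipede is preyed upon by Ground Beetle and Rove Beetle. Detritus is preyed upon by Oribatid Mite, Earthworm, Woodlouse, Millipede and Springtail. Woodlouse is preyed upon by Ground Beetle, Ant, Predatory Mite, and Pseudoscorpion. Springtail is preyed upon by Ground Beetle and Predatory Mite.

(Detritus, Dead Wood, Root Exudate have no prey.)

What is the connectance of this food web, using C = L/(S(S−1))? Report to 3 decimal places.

C = 0.148

The web has S = 14 species and L = 27 feeding links.
C = L / (S(S−1)) = 27 / 182 = 0.1484 ≈ 0.148.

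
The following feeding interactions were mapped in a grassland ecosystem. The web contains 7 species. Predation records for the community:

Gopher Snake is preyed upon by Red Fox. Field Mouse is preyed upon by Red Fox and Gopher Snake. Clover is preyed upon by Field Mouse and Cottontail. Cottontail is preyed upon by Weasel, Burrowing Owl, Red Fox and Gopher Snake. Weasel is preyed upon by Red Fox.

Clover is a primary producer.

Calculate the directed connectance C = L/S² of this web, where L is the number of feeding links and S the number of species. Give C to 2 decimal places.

C = 0.20

The web has S = 7 species and L = 10 feeding links.
C = L / S² = 10 / 49 = 0.2041 ≈ 0.20.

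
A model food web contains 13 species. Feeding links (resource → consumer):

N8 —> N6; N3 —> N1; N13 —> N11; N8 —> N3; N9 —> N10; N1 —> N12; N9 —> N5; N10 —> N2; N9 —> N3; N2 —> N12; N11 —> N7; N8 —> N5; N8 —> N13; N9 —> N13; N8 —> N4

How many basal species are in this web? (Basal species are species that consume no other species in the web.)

2

Basal species (no prey listed): N8, N9.
Count: 2.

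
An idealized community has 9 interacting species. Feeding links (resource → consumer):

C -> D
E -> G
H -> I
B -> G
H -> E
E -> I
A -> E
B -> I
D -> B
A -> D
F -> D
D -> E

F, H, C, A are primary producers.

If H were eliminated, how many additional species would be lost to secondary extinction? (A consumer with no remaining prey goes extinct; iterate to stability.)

Remove H.
Every predator of it retains at least one other prey: E still has A, D; I still has E, B.
No consumer loses all prey, so no secondary extinctions occur.

0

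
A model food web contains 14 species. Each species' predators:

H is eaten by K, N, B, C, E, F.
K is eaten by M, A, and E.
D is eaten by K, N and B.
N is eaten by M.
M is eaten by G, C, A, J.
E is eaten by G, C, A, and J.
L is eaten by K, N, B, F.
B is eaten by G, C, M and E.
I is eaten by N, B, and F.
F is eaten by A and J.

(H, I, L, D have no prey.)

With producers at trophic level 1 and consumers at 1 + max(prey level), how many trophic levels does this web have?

Producers (level 1): H, I, L, D.
H → B → E → C gives C level 4.
No species has a prey at level 4, so no species reaches level 5.

4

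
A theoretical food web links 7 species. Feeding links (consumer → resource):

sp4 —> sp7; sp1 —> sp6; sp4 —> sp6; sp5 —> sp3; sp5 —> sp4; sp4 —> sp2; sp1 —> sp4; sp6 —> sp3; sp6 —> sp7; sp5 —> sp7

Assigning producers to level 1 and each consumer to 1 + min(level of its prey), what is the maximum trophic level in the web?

3

Producers (level 1): sp3, sp7, sp2.
Following each consumer down to its lowest-level prey: sp3 → sp6 → sp1 (levels 1 through 3).
All prey of sp1 (sp6 2, sp4 2) are at level 2 or above, so sp1 is at level 1 + 2 = 3.
Every consumer has at least one prey at level 2 or below, so none exceeds level 3.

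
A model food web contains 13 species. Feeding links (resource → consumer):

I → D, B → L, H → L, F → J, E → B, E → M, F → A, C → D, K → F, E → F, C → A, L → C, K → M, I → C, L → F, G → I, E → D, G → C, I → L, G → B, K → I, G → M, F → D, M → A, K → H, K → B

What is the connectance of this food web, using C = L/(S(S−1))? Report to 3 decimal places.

C = 0.167

The web has S = 13 species and L = 26 feeding links.
C = L / (S(S−1)) = 26 / 156 = 0.1667 ≈ 0.167.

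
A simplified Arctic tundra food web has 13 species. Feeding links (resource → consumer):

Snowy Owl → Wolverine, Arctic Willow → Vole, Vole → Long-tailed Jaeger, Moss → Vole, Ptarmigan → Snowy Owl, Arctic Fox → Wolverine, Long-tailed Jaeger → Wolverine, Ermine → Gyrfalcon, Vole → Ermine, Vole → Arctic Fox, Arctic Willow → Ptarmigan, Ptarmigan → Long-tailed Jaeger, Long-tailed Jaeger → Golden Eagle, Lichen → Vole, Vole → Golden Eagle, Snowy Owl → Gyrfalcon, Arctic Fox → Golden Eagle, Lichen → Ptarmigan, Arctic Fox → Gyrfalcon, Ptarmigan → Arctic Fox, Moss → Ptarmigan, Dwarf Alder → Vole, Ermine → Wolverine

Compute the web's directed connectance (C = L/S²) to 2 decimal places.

C = 0.14

The web has S = 13 species and L = 23 feeding links.
C = L / S² = 23 / 169 = 0.1361 ≈ 0.14.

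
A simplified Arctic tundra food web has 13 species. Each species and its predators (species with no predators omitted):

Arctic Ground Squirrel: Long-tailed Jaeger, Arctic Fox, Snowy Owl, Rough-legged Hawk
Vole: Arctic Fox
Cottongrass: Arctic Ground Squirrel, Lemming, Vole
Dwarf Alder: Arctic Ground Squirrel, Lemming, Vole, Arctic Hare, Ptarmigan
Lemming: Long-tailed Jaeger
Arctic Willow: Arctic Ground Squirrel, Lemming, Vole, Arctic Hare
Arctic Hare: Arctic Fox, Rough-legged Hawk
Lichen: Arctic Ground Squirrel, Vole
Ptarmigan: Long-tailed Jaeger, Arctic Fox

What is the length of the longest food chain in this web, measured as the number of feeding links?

2 links

One longest chain: Dwarf Alder → Ptarmigan → Long-tailed Jaeger.
It has 3 species and 2 links.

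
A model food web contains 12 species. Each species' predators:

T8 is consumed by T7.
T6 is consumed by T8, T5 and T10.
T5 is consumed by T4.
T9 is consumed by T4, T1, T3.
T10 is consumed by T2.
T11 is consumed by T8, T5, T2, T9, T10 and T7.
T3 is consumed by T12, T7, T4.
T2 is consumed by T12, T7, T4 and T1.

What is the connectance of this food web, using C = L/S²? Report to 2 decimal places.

C = 0.15

The web has S = 12 species and L = 22 feeding links.
C = L / S² = 22 / 144 = 0.1528 ≈ 0.15.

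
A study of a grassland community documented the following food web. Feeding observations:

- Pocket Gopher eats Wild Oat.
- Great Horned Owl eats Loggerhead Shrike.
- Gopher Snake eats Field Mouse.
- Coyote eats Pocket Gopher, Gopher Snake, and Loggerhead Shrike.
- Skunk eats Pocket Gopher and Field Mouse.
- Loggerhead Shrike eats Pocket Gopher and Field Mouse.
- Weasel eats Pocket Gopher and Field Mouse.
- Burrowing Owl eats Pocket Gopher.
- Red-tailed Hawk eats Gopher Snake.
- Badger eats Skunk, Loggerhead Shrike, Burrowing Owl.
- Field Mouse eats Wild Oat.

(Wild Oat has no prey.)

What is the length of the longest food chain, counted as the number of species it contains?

4 species

One longest chain: Wild Oat → Field Mouse → Gopher Snake → Coyote.
It has 4 species and 3 links.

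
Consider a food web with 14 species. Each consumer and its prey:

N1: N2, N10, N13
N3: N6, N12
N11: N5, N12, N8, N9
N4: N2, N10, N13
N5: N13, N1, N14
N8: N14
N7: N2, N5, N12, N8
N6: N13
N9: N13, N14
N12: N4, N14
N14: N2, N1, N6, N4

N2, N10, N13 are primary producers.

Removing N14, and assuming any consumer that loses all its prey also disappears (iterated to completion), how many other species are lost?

Remove N14.
Round 1: N8 (all prey gone) → extinct.
No further losses. Total secondary extinctions: 1.

1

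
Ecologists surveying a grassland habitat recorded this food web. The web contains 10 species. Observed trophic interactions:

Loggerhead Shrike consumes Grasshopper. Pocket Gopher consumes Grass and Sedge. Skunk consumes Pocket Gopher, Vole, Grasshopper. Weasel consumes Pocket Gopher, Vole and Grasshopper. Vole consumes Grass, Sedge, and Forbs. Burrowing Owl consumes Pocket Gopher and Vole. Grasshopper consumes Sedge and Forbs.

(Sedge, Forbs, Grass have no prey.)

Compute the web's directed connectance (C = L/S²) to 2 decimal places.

C = 0.16

The web has S = 10 species and L = 16 feeding links.
C = L / S² = 16 / 100 = 0.1600 ≈ 0.16.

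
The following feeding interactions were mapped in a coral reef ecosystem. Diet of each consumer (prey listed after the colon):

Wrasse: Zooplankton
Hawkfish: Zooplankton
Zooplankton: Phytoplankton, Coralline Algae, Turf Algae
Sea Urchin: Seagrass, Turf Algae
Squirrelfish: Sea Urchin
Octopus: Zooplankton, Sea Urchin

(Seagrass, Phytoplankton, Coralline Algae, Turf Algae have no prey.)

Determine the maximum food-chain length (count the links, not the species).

2 links

One longest chain: Phytoplankton → Zooplankton → Octopus.
It has 3 species and 2 links.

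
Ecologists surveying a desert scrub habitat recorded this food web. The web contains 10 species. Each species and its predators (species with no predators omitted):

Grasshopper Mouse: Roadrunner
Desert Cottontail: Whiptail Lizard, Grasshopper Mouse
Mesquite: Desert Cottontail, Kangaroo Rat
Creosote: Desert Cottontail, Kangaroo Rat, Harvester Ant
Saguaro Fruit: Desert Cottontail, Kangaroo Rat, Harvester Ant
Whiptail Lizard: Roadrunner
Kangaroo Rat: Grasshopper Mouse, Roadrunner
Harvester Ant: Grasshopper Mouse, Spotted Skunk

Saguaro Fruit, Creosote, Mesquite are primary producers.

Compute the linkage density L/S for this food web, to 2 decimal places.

There are L = 16 links among S = 10 species.
L/S = 16/10 = 1.6000 ≈ 1.60.

L/S = 1.60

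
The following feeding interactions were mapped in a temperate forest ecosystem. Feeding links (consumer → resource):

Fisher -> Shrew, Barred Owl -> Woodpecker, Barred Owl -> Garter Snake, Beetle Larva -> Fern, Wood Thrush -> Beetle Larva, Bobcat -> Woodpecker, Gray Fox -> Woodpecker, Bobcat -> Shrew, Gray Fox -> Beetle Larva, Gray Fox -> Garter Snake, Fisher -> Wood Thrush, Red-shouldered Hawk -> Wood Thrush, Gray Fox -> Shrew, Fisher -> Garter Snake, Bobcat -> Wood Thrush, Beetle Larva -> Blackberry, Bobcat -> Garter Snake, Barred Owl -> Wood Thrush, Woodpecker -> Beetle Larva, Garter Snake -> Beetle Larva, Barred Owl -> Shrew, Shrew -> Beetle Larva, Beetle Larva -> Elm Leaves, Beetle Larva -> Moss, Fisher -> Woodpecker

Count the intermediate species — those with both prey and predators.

5

Intermediate species (has both prey and predators): Beetle Larva, Garter Snake, Shrew, Woodpecker, Wood Thrush.
Count: 5.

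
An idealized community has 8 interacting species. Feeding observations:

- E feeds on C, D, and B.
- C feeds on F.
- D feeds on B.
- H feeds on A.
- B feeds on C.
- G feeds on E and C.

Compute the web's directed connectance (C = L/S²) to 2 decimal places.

C = 0.14

The web has S = 8 species and L = 9 feeding links.
C = L / S² = 9 / 64 = 0.1406 ≈ 0.14.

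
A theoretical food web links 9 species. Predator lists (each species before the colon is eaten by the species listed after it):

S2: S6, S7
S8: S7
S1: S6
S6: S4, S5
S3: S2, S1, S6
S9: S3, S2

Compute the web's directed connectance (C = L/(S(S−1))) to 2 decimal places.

The web has S = 9 species and L = 11 feeding links.
C = L / (S(S−1)) = 11 / 72 = 0.1528 ≈ 0.15.

C = 0.15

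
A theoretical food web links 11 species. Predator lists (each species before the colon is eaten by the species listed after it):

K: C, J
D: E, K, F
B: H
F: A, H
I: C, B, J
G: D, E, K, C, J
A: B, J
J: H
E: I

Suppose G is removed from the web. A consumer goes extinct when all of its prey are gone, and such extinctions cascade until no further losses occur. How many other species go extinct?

Remove G.
Round 1: D (all prey gone) → extinct.
Round 2: E (all prey gone), K (all prey gone), F (all prey gone) → extinct.
Round 3: A (all prey gone), I (all prey gone) → extinct.
Round 4: C (all prey gone), B (all prey gone), J (all prey gone) → extinct.
Round 5: H (all prey gone) → extinct.
No further losses. Total secondary extinctions: 10.

10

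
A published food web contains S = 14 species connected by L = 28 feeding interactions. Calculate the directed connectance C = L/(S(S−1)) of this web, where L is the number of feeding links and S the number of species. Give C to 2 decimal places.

The web has S = 14 species and L = 28 feeding links.
C = L / (S(S−1)) = 28 / 182 = 0.1538 ≈ 0.15.

C = 0.15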